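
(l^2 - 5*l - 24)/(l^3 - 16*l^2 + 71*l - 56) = (l + 3)/(l^2 - 8*l + 7)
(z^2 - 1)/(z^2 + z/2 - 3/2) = 2*(z + 1)/(2*z + 3)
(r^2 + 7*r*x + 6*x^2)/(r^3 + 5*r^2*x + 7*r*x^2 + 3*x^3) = (r + 6*x)/(r^2 + 4*r*x + 3*x^2)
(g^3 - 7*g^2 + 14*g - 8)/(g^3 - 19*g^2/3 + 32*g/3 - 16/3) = 3*(g - 2)/(3*g - 4)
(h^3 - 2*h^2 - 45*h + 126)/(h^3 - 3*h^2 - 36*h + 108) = (h + 7)/(h + 6)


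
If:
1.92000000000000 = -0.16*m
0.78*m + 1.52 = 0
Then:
No Solution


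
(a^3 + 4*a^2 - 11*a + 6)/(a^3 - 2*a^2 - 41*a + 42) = (a - 1)/(a - 7)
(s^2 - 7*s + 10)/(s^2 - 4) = (s - 5)/(s + 2)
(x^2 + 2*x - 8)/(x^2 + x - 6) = (x + 4)/(x + 3)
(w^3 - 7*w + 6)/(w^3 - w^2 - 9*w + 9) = (w - 2)/(w - 3)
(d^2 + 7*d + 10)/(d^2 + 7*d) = (d^2 + 7*d + 10)/(d*(d + 7))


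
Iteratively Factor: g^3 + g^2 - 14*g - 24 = (g + 2)*(g^2 - g - 12) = (g + 2)*(g + 3)*(g - 4)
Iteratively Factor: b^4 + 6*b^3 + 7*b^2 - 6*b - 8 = (b - 1)*(b^3 + 7*b^2 + 14*b + 8) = (b - 1)*(b + 4)*(b^2 + 3*b + 2) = (b - 1)*(b + 1)*(b + 4)*(b + 2)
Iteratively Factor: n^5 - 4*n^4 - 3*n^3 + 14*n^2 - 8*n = (n - 1)*(n^4 - 3*n^3 - 6*n^2 + 8*n) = (n - 4)*(n - 1)*(n^3 + n^2 - 2*n) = (n - 4)*(n - 1)*(n + 2)*(n^2 - n) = (n - 4)*(n - 1)^2*(n + 2)*(n)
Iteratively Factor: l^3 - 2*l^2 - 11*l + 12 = (l + 3)*(l^2 - 5*l + 4) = (l - 1)*(l + 3)*(l - 4)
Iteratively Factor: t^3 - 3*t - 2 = (t - 2)*(t^2 + 2*t + 1) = (t - 2)*(t + 1)*(t + 1)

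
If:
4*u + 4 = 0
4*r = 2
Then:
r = 1/2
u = -1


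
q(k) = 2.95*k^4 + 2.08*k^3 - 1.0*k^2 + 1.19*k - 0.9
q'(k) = 11.8*k^3 + 6.24*k^2 - 2.0*k + 1.19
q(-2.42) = 62.06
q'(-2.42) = -124.66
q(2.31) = 106.15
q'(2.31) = 175.32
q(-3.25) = 242.39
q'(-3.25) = -331.47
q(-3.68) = 418.54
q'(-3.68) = -495.01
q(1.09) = 6.07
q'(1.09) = 21.71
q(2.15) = 80.74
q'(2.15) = 143.01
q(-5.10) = 1686.84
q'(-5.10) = -1391.59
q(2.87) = 243.60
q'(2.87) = 325.80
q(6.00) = 4242.72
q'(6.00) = 2762.63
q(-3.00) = 169.32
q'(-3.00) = -255.25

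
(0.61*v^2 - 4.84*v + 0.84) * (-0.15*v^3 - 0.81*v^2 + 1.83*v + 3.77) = -0.0915*v^5 + 0.2319*v^4 + 4.9107*v^3 - 7.2379*v^2 - 16.7096*v + 3.1668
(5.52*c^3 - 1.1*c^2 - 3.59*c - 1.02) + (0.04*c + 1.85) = 5.52*c^3 - 1.1*c^2 - 3.55*c + 0.83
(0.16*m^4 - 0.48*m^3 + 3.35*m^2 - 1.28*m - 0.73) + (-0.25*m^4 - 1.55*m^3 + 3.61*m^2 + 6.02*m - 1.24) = -0.09*m^4 - 2.03*m^3 + 6.96*m^2 + 4.74*m - 1.97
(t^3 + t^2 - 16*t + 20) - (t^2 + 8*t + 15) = t^3 - 24*t + 5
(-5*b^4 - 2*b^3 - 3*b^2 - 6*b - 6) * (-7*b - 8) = 35*b^5 + 54*b^4 + 37*b^3 + 66*b^2 + 90*b + 48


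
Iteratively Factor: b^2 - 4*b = (b)*(b - 4)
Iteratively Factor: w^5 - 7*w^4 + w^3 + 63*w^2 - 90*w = (w + 3)*(w^4 - 10*w^3 + 31*w^2 - 30*w) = (w - 5)*(w + 3)*(w^3 - 5*w^2 + 6*w) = (w - 5)*(w - 3)*(w + 3)*(w^2 - 2*w) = (w - 5)*(w - 3)*(w - 2)*(w + 3)*(w)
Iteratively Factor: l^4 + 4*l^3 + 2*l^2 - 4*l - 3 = (l + 3)*(l^3 + l^2 - l - 1) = (l + 1)*(l + 3)*(l^2 - 1) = (l + 1)^2*(l + 3)*(l - 1)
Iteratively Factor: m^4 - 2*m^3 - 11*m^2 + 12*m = (m - 1)*(m^3 - m^2 - 12*m) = m*(m - 1)*(m^2 - m - 12) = m*(m - 1)*(m + 3)*(m - 4)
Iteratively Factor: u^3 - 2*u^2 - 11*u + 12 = (u - 1)*(u^2 - u - 12) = (u - 1)*(u + 3)*(u - 4)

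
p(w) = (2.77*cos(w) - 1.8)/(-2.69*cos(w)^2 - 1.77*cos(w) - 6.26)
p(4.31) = 0.48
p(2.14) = 0.54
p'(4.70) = -0.52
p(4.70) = 0.29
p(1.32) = 0.16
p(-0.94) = 0.02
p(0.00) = -0.09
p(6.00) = -0.08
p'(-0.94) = -0.28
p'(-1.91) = -0.44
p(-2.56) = 0.62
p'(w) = (-5.38*sin(w)*cos(w) - 1.77*sin(w))*(2.77*cos(w) - 1.8)/(-2.69*cos(w)^2 - 1.77*cos(w) - 6.26)^2 - 2.77*sin(w)/(-2.69*cos(w)^2 - 1.77*cos(w) - 6.26) = (-7.4513*cos(w)^2 + 9.684*cos(w) + 20.5262)*sin(w)/(7.2361*cos(w)^4 + 9.5226*cos(w)^3 + 36.8117*cos(w)^2 + 22.1604*cos(w) + 39.1876)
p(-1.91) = 0.46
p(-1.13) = 0.08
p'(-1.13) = -0.37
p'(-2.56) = -0.09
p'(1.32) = 0.46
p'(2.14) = 0.30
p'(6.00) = -0.06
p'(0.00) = 0.00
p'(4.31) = -0.40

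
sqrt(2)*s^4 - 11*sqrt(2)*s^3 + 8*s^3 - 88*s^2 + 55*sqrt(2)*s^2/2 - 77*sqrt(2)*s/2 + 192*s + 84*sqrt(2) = (s - 8)*(s - 3)*(s + 7*sqrt(2)/2)*(sqrt(2)*s + 1)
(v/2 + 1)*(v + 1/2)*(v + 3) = v^3/2 + 11*v^2/4 + 17*v/4 + 3/2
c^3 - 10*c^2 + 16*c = c*(c - 8)*(c - 2)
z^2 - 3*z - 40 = (z - 8)*(z + 5)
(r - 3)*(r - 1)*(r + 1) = r^3 - 3*r^2 - r + 3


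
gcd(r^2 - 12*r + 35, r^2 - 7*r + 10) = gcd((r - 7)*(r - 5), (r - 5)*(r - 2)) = r - 5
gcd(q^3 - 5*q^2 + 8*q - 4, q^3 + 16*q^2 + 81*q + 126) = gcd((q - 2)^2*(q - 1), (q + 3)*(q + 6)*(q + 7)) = 1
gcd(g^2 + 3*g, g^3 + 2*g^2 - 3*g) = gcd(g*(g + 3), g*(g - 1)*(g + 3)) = g^2 + 3*g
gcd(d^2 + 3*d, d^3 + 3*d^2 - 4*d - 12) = d + 3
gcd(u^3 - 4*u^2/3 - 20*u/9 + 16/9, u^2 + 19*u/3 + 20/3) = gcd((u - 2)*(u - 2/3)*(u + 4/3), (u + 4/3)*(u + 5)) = u + 4/3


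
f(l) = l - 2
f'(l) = 1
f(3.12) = 1.12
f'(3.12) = 1.00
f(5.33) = 3.33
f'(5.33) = 1.00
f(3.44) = 1.44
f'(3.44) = 1.00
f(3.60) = 1.60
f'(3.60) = 1.00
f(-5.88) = -7.88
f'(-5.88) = 1.00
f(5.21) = 3.21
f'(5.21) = 1.00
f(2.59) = 0.59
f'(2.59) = 1.00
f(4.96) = 2.96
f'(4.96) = 1.00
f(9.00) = 7.00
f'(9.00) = 1.00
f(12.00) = 10.00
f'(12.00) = 1.00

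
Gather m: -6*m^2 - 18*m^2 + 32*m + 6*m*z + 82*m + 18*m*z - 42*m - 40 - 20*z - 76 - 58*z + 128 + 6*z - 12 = -24*m^2 + m*(24*z + 72) - 72*z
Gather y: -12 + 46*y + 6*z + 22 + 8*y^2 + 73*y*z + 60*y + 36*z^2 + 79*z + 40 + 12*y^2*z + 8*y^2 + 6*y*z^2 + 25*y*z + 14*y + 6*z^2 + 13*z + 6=y^2*(12*z + 16) + y*(6*z^2 + 98*z + 120) + 42*z^2 + 98*z + 56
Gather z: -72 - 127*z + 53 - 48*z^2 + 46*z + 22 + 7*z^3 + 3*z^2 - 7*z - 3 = 7*z^3 - 45*z^2 - 88*z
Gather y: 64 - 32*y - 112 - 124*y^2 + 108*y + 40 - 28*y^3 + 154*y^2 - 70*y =-28*y^3 + 30*y^2 + 6*y - 8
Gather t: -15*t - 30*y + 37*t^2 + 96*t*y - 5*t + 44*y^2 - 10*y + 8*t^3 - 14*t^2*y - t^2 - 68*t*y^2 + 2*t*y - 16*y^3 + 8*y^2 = 8*t^3 + t^2*(36 - 14*y) + t*(-68*y^2 + 98*y - 20) - 16*y^3 + 52*y^2 - 40*y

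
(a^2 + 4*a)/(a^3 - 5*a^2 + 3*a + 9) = a*(a + 4)/(a^3 - 5*a^2 + 3*a + 9)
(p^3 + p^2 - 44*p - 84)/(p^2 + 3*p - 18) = (p^2 - 5*p - 14)/(p - 3)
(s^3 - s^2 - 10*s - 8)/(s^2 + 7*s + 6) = (s^2 - 2*s - 8)/(s + 6)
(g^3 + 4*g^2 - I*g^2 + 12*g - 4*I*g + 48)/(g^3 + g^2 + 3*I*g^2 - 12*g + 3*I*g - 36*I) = (g - 4*I)/(g - 3)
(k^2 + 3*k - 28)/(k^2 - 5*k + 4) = (k + 7)/(k - 1)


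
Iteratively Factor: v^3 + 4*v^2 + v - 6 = (v + 2)*(v^2 + 2*v - 3) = (v + 2)*(v + 3)*(v - 1)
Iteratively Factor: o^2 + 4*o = (o)*(o + 4)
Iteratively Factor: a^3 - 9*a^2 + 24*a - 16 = (a - 1)*(a^2 - 8*a + 16) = (a - 4)*(a - 1)*(a - 4)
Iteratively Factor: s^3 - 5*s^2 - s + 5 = (s + 1)*(s^2 - 6*s + 5) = (s - 5)*(s + 1)*(s - 1)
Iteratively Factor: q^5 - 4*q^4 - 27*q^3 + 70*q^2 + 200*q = (q + 4)*(q^4 - 8*q^3 + 5*q^2 + 50*q) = q*(q + 4)*(q^3 - 8*q^2 + 5*q + 50) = q*(q - 5)*(q + 4)*(q^2 - 3*q - 10) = q*(q - 5)^2*(q + 4)*(q + 2)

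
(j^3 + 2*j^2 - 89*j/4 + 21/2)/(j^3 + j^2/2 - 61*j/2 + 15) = (j - 7/2)/(j - 5)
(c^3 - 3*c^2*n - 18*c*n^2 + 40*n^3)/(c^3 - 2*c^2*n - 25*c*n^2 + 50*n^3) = (c + 4*n)/(c + 5*n)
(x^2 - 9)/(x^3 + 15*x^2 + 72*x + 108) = (x - 3)/(x^2 + 12*x + 36)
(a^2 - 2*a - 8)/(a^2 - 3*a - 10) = (a - 4)/(a - 5)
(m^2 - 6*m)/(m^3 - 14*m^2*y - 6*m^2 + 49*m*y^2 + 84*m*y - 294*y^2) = m/(m^2 - 14*m*y + 49*y^2)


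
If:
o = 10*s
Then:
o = 10*s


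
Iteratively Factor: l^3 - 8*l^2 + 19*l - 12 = (l - 1)*(l^2 - 7*l + 12) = (l - 4)*(l - 1)*(l - 3)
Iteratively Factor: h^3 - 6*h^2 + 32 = (h + 2)*(h^2 - 8*h + 16) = (h - 4)*(h + 2)*(h - 4)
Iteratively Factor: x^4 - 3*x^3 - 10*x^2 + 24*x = (x - 2)*(x^3 - x^2 - 12*x) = x*(x - 2)*(x^2 - x - 12) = x*(x - 4)*(x - 2)*(x + 3)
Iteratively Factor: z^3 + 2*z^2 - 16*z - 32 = (z - 4)*(z^2 + 6*z + 8) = (z - 4)*(z + 4)*(z + 2)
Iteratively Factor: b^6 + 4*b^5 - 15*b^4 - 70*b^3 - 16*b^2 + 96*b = (b)*(b^5 + 4*b^4 - 15*b^3 - 70*b^2 - 16*b + 96) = b*(b + 4)*(b^4 - 15*b^2 - 10*b + 24) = b*(b - 1)*(b + 4)*(b^3 + b^2 - 14*b - 24) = b*(b - 1)*(b + 3)*(b + 4)*(b^2 - 2*b - 8) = b*(b - 4)*(b - 1)*(b + 3)*(b + 4)*(b + 2)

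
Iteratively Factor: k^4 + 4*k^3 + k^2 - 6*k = (k)*(k^3 + 4*k^2 + k - 6) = k*(k + 3)*(k^2 + k - 2) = k*(k + 2)*(k + 3)*(k - 1)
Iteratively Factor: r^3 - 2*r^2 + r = (r - 1)*(r^2 - r) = r*(r - 1)*(r - 1)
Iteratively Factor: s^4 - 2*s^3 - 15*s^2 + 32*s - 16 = (s + 4)*(s^3 - 6*s^2 + 9*s - 4) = (s - 1)*(s + 4)*(s^2 - 5*s + 4) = (s - 1)^2*(s + 4)*(s - 4)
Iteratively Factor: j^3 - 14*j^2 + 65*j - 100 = (j - 5)*(j^2 - 9*j + 20) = (j - 5)^2*(j - 4)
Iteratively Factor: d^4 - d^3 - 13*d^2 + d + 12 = (d + 3)*(d^3 - 4*d^2 - d + 4) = (d - 4)*(d + 3)*(d^2 - 1) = (d - 4)*(d + 1)*(d + 3)*(d - 1)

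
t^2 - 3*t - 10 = (t - 5)*(t + 2)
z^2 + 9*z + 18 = (z + 3)*(z + 6)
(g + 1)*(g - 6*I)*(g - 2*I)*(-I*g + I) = -I*g^4 - 8*g^3 + 13*I*g^2 + 8*g - 12*I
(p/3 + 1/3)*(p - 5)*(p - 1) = p^3/3 - 5*p^2/3 - p/3 + 5/3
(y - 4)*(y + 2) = y^2 - 2*y - 8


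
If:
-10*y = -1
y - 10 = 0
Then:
No Solution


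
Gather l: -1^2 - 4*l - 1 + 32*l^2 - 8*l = 32*l^2 - 12*l - 2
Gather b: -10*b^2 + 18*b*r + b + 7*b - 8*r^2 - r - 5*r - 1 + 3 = -10*b^2 + b*(18*r + 8) - 8*r^2 - 6*r + 2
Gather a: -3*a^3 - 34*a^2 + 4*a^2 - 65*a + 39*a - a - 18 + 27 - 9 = -3*a^3 - 30*a^2 - 27*a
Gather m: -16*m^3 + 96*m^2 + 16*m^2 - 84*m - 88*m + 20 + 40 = -16*m^3 + 112*m^2 - 172*m + 60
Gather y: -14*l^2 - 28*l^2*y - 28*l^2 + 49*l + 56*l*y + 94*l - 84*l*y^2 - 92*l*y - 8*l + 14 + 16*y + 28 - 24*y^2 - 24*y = -42*l^2 + 135*l + y^2*(-84*l - 24) + y*(-28*l^2 - 36*l - 8) + 42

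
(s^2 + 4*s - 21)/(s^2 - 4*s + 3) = (s + 7)/(s - 1)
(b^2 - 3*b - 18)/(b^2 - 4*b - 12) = (b + 3)/(b + 2)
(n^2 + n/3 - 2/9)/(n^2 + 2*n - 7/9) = (3*n + 2)/(3*n + 7)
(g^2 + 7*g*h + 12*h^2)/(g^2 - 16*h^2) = (g + 3*h)/(g - 4*h)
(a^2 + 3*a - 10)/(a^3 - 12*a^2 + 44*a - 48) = (a + 5)/(a^2 - 10*a + 24)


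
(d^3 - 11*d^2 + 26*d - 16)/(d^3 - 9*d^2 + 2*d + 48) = (d^2 - 3*d + 2)/(d^2 - d - 6)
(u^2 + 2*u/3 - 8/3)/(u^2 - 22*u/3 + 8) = (u + 2)/(u - 6)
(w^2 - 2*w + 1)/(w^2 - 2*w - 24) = (-w^2 + 2*w - 1)/(-w^2 + 2*w + 24)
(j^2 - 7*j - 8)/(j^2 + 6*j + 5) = (j - 8)/(j + 5)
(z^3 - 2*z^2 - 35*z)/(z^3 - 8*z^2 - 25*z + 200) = z*(z - 7)/(z^2 - 13*z + 40)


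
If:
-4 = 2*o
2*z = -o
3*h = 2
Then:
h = 2/3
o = -2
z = 1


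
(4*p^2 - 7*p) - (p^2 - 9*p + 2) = 3*p^2 + 2*p - 2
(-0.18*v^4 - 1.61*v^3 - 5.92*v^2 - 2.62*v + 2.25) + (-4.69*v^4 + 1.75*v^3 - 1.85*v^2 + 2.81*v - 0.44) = -4.87*v^4 + 0.14*v^3 - 7.77*v^2 + 0.19*v + 1.81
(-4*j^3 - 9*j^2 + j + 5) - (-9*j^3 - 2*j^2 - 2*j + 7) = 5*j^3 - 7*j^2 + 3*j - 2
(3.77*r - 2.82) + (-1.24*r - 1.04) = 2.53*r - 3.86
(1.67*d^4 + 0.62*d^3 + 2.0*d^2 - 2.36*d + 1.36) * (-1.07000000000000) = -1.7869*d^4 - 0.6634*d^3 - 2.14*d^2 + 2.5252*d - 1.4552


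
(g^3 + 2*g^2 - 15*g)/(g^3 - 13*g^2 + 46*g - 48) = g*(g + 5)/(g^2 - 10*g + 16)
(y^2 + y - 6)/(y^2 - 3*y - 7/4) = 4*(-y^2 - y + 6)/(-4*y^2 + 12*y + 7)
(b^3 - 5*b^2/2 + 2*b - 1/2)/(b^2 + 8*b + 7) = (2*b^3 - 5*b^2 + 4*b - 1)/(2*(b^2 + 8*b + 7))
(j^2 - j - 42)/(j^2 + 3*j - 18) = (j - 7)/(j - 3)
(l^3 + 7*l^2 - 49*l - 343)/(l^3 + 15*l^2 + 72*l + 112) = (l^2 - 49)/(l^2 + 8*l + 16)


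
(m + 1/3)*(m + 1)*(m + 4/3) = m^3 + 8*m^2/3 + 19*m/9 + 4/9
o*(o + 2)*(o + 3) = o^3 + 5*o^2 + 6*o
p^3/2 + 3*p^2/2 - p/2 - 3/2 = (p/2 + 1/2)*(p - 1)*(p + 3)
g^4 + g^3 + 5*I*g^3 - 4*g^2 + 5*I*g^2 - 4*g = g*(g + 1)*(g + I)*(g + 4*I)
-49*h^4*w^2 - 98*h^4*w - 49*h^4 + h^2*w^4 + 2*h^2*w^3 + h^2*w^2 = (-7*h + w)*(7*h + w)*(h*w + h)^2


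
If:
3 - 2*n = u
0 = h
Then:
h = 0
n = 3/2 - u/2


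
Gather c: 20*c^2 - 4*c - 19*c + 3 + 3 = 20*c^2 - 23*c + 6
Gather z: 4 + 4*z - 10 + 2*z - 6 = 6*z - 12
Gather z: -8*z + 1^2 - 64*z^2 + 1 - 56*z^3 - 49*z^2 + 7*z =-56*z^3 - 113*z^2 - z + 2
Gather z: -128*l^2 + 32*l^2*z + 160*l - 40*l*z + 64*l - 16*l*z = -128*l^2 + 224*l + z*(32*l^2 - 56*l)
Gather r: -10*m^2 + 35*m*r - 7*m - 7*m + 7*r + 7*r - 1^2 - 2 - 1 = -10*m^2 - 14*m + r*(35*m + 14) - 4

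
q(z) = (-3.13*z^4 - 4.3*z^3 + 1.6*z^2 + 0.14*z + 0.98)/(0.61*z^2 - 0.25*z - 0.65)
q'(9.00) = -101.32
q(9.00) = -506.10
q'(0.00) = 0.36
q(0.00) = -1.51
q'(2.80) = -33.56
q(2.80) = -79.50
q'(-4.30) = 35.49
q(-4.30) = -59.66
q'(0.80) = 30.74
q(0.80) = 2.98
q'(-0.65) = 60.41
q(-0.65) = -9.52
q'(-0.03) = 0.63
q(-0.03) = -1.52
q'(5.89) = -69.09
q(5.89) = -240.99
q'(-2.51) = 18.15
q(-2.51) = -11.92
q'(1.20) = 2985.08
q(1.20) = 146.21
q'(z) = (0.25 - 1.22*z)*(-3.13*z^4 - 4.3*z^3 + 1.6*z^2 + 0.14*z + 0.98)/(0.61*z^2 - 0.25*z - 0.65)^2 + (-12.52*z^3 - 12.9*z^2 + 3.2*z + 0.14)/(0.61*z^2 - 0.25*z - 0.65)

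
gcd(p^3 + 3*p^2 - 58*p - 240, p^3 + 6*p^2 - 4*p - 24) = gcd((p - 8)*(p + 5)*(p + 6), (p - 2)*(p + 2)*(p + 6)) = p + 6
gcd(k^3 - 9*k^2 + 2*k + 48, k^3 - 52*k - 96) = k^2 - 6*k - 16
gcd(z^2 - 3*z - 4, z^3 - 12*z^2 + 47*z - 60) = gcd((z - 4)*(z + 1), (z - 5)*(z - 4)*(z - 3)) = z - 4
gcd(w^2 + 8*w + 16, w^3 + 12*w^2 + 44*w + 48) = w + 4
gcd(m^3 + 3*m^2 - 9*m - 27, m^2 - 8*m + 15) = m - 3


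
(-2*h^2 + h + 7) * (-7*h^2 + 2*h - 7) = 14*h^4 - 11*h^3 - 33*h^2 + 7*h - 49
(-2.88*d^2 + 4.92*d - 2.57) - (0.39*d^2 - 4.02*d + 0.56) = -3.27*d^2 + 8.94*d - 3.13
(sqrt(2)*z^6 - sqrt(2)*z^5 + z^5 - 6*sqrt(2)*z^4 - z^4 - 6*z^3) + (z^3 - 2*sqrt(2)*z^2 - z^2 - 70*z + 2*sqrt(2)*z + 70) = sqrt(2)*z^6 - sqrt(2)*z^5 + z^5 - 6*sqrt(2)*z^4 - z^4 - 5*z^3 - 2*sqrt(2)*z^2 - z^2 - 70*z + 2*sqrt(2)*z + 70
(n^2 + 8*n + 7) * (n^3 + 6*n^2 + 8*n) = n^5 + 14*n^4 + 63*n^3 + 106*n^2 + 56*n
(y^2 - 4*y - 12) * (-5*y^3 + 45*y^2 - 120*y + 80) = -5*y^5 + 65*y^4 - 240*y^3 + 20*y^2 + 1120*y - 960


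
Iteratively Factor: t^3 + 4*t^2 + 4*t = (t + 2)*(t^2 + 2*t) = t*(t + 2)*(t + 2)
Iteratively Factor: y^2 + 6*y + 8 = (y + 4)*(y + 2)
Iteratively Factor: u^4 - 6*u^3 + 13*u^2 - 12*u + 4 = (u - 2)*(u^3 - 4*u^2 + 5*u - 2) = (u - 2)*(u - 1)*(u^2 - 3*u + 2) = (u - 2)*(u - 1)^2*(u - 2)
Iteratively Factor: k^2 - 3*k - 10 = (k - 5)*(k + 2)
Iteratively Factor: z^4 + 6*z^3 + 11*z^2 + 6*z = (z + 1)*(z^3 + 5*z^2 + 6*z) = (z + 1)*(z + 2)*(z^2 + 3*z) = (z + 1)*(z + 2)*(z + 3)*(z)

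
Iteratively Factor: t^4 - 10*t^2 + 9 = (t - 1)*(t^3 + t^2 - 9*t - 9) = (t - 3)*(t - 1)*(t^2 + 4*t + 3) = (t - 3)*(t - 1)*(t + 1)*(t + 3)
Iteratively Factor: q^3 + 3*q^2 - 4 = (q - 1)*(q^2 + 4*q + 4) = (q - 1)*(q + 2)*(q + 2)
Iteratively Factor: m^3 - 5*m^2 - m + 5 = (m + 1)*(m^2 - 6*m + 5) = (m - 1)*(m + 1)*(m - 5)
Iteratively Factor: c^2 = (c)*(c)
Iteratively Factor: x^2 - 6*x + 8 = (x - 4)*(x - 2)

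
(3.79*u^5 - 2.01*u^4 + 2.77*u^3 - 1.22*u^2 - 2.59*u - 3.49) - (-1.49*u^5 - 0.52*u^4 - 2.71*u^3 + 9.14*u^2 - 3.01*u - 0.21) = 5.28*u^5 - 1.49*u^4 + 5.48*u^3 - 10.36*u^2 + 0.42*u - 3.28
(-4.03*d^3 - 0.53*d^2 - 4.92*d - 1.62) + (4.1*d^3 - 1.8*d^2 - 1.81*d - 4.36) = 0.0699999999999994*d^3 - 2.33*d^2 - 6.73*d - 5.98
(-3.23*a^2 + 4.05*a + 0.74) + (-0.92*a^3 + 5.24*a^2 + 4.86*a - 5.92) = -0.92*a^3 + 2.01*a^2 + 8.91*a - 5.18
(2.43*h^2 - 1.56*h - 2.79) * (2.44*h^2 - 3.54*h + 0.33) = 5.9292*h^4 - 12.4086*h^3 - 0.4833*h^2 + 9.3618*h - 0.9207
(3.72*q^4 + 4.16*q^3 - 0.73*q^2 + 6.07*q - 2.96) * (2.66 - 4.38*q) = -16.2936*q^5 - 8.3256*q^4 + 14.263*q^3 - 28.5284*q^2 + 29.111*q - 7.8736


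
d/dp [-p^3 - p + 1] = -3*p^2 - 1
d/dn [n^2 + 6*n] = 2*n + 6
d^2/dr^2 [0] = 0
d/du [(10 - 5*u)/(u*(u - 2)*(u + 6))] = 10*(u + 3)/(u^2*(u + 6)^2)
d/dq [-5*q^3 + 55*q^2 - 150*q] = -15*q^2 + 110*q - 150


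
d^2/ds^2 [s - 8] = 0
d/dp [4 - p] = -1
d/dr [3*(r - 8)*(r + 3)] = 6*r - 15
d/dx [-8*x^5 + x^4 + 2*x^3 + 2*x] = -40*x^4 + 4*x^3 + 6*x^2 + 2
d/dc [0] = 0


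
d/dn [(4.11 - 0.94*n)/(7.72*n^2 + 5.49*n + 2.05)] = (7.2568*n^2 - 63.4584*n - 24.4909)/(59.5984*n^4 + 84.7656*n^3 + 61.7921*n^2 + 22.509*n + 4.2025)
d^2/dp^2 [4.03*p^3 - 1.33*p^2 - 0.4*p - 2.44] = 24.18*p - 2.66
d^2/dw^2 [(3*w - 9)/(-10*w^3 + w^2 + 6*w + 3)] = 6*(4*(w - 3)*(-15*w^2 + w + 3)^2 + (30*w^2 - 2*w + (w - 3)*(30*w - 1) - 6)*(-10*w^3 + w^2 + 6*w + 3))/(-10*w^3 + w^2 + 6*w + 3)^3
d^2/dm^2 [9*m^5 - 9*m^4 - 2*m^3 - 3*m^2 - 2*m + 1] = 180*m^3 - 108*m^2 - 12*m - 6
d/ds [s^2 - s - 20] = 2*s - 1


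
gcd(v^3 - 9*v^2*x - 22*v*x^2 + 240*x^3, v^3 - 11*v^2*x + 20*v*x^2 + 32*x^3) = -v + 8*x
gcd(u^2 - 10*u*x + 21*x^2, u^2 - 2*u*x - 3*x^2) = -u + 3*x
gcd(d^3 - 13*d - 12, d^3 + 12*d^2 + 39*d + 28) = d + 1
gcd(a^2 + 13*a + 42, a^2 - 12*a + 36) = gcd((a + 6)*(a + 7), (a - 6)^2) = 1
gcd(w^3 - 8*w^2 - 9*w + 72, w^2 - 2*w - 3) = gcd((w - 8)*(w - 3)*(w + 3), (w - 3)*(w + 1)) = w - 3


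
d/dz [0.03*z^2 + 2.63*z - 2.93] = 0.06*z + 2.63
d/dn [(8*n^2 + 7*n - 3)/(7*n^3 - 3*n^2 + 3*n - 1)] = 2*(-28*n^4 - 49*n^3 + 54*n^2 - 17*n + 1)/(49*n^6 - 42*n^5 + 51*n^4 - 32*n^3 + 15*n^2 - 6*n + 1)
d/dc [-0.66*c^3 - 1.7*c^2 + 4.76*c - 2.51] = -1.98*c^2 - 3.4*c + 4.76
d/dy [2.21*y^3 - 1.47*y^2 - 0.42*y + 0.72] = 6.63*y^2 - 2.94*y - 0.42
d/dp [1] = 0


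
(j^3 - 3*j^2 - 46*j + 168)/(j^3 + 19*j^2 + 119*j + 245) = (j^2 - 10*j + 24)/(j^2 + 12*j + 35)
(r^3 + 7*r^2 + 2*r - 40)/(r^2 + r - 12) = (r^2 + 3*r - 10)/(r - 3)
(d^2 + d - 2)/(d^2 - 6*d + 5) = (d + 2)/(d - 5)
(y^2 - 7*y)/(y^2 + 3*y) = (y - 7)/(y + 3)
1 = 1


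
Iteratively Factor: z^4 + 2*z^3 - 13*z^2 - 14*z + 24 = (z - 3)*(z^3 + 5*z^2 + 2*z - 8) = (z - 3)*(z - 1)*(z^2 + 6*z + 8) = (z - 3)*(z - 1)*(z + 2)*(z + 4)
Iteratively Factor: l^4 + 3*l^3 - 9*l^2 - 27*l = (l)*(l^3 + 3*l^2 - 9*l - 27) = l*(l - 3)*(l^2 + 6*l + 9) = l*(l - 3)*(l + 3)*(l + 3)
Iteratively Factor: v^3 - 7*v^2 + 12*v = (v - 4)*(v^2 - 3*v) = v*(v - 4)*(v - 3)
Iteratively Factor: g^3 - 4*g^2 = (g)*(g^2 - 4*g) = g*(g - 4)*(g)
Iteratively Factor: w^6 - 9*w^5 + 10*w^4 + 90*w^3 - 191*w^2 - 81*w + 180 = (w + 1)*(w^5 - 10*w^4 + 20*w^3 + 70*w^2 - 261*w + 180) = (w - 4)*(w + 1)*(w^4 - 6*w^3 - 4*w^2 + 54*w - 45) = (w - 5)*(w - 4)*(w + 1)*(w^3 - w^2 - 9*w + 9) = (w - 5)*(w - 4)*(w + 1)*(w + 3)*(w^2 - 4*w + 3) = (w - 5)*(w - 4)*(w - 1)*(w + 1)*(w + 3)*(w - 3)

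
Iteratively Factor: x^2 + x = (x + 1)*(x)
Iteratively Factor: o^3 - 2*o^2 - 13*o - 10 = (o - 5)*(o^2 + 3*o + 2) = (o - 5)*(o + 2)*(o + 1)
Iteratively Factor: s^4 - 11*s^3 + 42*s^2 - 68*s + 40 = (s - 2)*(s^3 - 9*s^2 + 24*s - 20) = (s - 2)^2*(s^2 - 7*s + 10) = (s - 5)*(s - 2)^2*(s - 2)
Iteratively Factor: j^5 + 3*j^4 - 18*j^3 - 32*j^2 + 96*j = (j - 2)*(j^4 + 5*j^3 - 8*j^2 - 48*j) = (j - 2)*(j + 4)*(j^3 + j^2 - 12*j) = (j - 2)*(j + 4)^2*(j^2 - 3*j) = (j - 3)*(j - 2)*(j + 4)^2*(j)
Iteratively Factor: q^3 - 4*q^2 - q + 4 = (q + 1)*(q^2 - 5*q + 4) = (q - 4)*(q + 1)*(q - 1)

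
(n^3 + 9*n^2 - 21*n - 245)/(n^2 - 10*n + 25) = (n^2 + 14*n + 49)/(n - 5)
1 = 1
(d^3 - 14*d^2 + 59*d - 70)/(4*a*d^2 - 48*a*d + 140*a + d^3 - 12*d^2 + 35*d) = (d - 2)/(4*a + d)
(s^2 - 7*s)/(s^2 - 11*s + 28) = s/(s - 4)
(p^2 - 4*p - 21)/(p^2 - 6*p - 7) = (p + 3)/(p + 1)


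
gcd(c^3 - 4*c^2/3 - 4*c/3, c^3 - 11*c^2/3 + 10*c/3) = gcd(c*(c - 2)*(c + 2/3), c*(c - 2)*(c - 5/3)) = c^2 - 2*c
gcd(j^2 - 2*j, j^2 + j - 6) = j - 2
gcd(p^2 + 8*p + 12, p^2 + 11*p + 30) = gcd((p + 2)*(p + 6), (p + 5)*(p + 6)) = p + 6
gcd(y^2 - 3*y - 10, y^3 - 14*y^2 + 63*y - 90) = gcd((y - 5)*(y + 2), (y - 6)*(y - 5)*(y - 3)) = y - 5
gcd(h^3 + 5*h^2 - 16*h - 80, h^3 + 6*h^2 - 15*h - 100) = h^2 + h - 20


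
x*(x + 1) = x^2 + x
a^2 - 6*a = a*(a - 6)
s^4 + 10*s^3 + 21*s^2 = s^2*(s + 3)*(s + 7)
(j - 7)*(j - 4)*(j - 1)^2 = j^4 - 13*j^3 + 51*j^2 - 67*j + 28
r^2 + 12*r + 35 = (r + 5)*(r + 7)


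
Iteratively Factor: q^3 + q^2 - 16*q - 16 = (q - 4)*(q^2 + 5*q + 4) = (q - 4)*(q + 1)*(q + 4)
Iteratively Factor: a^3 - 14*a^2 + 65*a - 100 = (a - 5)*(a^2 - 9*a + 20) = (a - 5)^2*(a - 4)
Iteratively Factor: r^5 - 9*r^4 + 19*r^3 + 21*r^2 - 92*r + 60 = (r + 2)*(r^4 - 11*r^3 + 41*r^2 - 61*r + 30) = (r - 5)*(r + 2)*(r^3 - 6*r^2 + 11*r - 6) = (r - 5)*(r - 1)*(r + 2)*(r^2 - 5*r + 6) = (r - 5)*(r - 2)*(r - 1)*(r + 2)*(r - 3)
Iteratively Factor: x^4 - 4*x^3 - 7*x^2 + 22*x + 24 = (x + 2)*(x^3 - 6*x^2 + 5*x + 12) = (x - 3)*(x + 2)*(x^2 - 3*x - 4) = (x - 3)*(x + 1)*(x + 2)*(x - 4)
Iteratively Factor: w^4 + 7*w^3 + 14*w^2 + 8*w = (w + 4)*(w^3 + 3*w^2 + 2*w) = w*(w + 4)*(w^2 + 3*w + 2) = w*(w + 2)*(w + 4)*(w + 1)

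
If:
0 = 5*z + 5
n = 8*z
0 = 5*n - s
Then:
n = -8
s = -40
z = -1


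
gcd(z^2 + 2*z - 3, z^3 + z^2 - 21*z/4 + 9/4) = z + 3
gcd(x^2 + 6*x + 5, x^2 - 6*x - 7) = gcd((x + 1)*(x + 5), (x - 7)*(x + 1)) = x + 1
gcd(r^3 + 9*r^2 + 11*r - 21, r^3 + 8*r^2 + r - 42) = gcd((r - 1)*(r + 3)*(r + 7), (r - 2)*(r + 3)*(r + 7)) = r^2 + 10*r + 21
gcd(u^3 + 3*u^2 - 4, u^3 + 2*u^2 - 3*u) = u - 1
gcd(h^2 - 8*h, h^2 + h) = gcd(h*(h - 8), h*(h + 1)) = h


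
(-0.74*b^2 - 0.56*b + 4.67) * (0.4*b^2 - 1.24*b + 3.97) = -0.296*b^4 + 0.6936*b^3 - 0.3754*b^2 - 8.014*b + 18.5399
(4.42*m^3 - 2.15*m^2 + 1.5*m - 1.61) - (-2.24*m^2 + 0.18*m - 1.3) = 4.42*m^3 + 0.0900000000000003*m^2 + 1.32*m - 0.31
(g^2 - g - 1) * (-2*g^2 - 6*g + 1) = -2*g^4 - 4*g^3 + 9*g^2 + 5*g - 1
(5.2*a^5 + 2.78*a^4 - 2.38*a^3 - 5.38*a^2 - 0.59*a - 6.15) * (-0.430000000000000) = -2.236*a^5 - 1.1954*a^4 + 1.0234*a^3 + 2.3134*a^2 + 0.2537*a + 2.6445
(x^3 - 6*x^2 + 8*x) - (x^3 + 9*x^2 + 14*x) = -15*x^2 - 6*x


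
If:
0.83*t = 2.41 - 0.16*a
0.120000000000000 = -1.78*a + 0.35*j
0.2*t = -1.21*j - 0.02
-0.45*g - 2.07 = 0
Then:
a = -0.17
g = -4.60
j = -0.50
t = 2.94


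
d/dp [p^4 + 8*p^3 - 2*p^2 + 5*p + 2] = 4*p^3 + 24*p^2 - 4*p + 5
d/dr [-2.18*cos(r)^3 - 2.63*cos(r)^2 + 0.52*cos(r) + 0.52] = (6.54*cos(r)^2 + 5.26*cos(r) - 0.52)*sin(r)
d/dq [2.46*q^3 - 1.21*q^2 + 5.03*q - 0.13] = 7.38*q^2 - 2.42*q + 5.03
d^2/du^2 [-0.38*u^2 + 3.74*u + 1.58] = -0.760000000000000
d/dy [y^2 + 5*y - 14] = 2*y + 5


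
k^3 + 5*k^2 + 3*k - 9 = (k - 1)*(k + 3)^2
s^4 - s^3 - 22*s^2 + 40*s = s*(s - 4)*(s - 2)*(s + 5)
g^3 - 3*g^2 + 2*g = g*(g - 2)*(g - 1)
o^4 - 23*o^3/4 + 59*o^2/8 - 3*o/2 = o*(o - 4)*(o - 3/2)*(o - 1/4)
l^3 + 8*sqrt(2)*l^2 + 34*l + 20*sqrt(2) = (l + sqrt(2))*(l + 2*sqrt(2))*(l + 5*sqrt(2))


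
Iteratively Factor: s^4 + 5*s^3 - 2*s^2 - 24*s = (s - 2)*(s^3 + 7*s^2 + 12*s) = (s - 2)*(s + 3)*(s^2 + 4*s) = (s - 2)*(s + 3)*(s + 4)*(s)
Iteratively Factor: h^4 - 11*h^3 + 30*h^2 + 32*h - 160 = (h - 4)*(h^3 - 7*h^2 + 2*h + 40) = (h - 4)^2*(h^2 - 3*h - 10) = (h - 4)^2*(h + 2)*(h - 5)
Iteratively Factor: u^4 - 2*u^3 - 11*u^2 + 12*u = (u + 3)*(u^3 - 5*u^2 + 4*u) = (u - 4)*(u + 3)*(u^2 - u) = (u - 4)*(u - 1)*(u + 3)*(u)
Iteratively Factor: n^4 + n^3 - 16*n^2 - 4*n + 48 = (n + 2)*(n^3 - n^2 - 14*n + 24) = (n - 3)*(n + 2)*(n^2 + 2*n - 8) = (n - 3)*(n - 2)*(n + 2)*(n + 4)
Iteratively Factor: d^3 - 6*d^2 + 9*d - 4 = (d - 4)*(d^2 - 2*d + 1) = (d - 4)*(d - 1)*(d - 1)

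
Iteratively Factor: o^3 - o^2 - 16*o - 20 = (o - 5)*(o^2 + 4*o + 4) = (o - 5)*(o + 2)*(o + 2)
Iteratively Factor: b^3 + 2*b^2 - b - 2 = (b - 1)*(b^2 + 3*b + 2) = (b - 1)*(b + 2)*(b + 1)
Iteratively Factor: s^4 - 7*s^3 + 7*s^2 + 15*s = (s + 1)*(s^3 - 8*s^2 + 15*s) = (s - 5)*(s + 1)*(s^2 - 3*s) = (s - 5)*(s - 3)*(s + 1)*(s)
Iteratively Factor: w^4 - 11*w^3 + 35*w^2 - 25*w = (w - 5)*(w^3 - 6*w^2 + 5*w) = (w - 5)*(w - 1)*(w^2 - 5*w) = (w - 5)^2*(w - 1)*(w)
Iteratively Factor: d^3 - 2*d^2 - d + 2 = (d - 1)*(d^2 - d - 2) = (d - 2)*(d - 1)*(d + 1)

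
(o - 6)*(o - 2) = o^2 - 8*o + 12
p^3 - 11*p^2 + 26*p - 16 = (p - 8)*(p - 2)*(p - 1)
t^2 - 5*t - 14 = (t - 7)*(t + 2)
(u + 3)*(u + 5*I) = u^2 + 3*u + 5*I*u + 15*I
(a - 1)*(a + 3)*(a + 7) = a^3 + 9*a^2 + 11*a - 21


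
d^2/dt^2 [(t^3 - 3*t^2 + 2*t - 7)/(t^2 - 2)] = 2*(4*t^3 - 39*t^2 + 24*t - 26)/(t^6 - 6*t^4 + 12*t^2 - 8)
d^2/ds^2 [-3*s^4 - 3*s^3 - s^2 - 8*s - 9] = -36*s^2 - 18*s - 2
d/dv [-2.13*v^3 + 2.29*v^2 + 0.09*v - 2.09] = -6.39*v^2 + 4.58*v + 0.09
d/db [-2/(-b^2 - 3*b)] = 2*(-2*b - 3)/(b^2*(b + 3)^2)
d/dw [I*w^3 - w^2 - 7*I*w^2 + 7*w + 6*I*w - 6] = 3*I*w^2 - 2*w - 14*I*w + 7 + 6*I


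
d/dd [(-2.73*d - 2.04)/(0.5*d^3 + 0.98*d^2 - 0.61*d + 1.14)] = (2.73*d^3 + 5.7354*d^2 + 3.9984*d - 4.3566)/(0.25*d^6 + 0.98*d^5 + 0.3504*d^4 - 0.0556000000000001*d^3 + 2.6065*d^2 - 1.3908*d + 1.2996)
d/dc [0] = 0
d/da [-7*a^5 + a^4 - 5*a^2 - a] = -35*a^4 + 4*a^3 - 10*a - 1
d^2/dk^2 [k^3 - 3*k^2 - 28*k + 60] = 6*k - 6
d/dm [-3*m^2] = -6*m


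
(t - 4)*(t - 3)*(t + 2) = t^3 - 5*t^2 - 2*t + 24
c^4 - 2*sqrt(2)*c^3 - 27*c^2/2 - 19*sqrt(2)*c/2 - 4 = (c - 4*sqrt(2))*(c + sqrt(2)/2)^2*(c + sqrt(2))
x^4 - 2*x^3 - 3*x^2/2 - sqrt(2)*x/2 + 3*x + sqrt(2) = (x - 2)*(x - sqrt(2))*(x + sqrt(2)/2)^2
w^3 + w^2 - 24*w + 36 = (w - 3)*(w - 2)*(w + 6)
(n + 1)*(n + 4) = n^2 + 5*n + 4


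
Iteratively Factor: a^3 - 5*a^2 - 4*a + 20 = (a - 2)*(a^2 - 3*a - 10) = (a - 5)*(a - 2)*(a + 2)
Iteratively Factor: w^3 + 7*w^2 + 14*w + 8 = (w + 4)*(w^2 + 3*w + 2) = (w + 1)*(w + 4)*(w + 2)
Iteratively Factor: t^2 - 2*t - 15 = (t + 3)*(t - 5)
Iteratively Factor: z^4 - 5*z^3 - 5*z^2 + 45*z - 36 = (z - 1)*(z^3 - 4*z^2 - 9*z + 36) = (z - 4)*(z - 1)*(z^2 - 9) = (z - 4)*(z - 3)*(z - 1)*(z + 3)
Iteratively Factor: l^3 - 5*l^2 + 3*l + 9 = (l - 3)*(l^2 - 2*l - 3) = (l - 3)^2*(l + 1)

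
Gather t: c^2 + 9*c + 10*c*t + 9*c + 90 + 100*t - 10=c^2 + 18*c + t*(10*c + 100) + 80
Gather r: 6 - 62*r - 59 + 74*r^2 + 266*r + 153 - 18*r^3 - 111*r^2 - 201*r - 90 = -18*r^3 - 37*r^2 + 3*r + 10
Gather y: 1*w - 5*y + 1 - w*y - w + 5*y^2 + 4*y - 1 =5*y^2 + y*(-w - 1)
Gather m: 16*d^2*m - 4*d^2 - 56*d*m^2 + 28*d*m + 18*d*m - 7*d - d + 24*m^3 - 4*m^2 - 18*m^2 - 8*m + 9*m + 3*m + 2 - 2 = -4*d^2 - 8*d + 24*m^3 + m^2*(-56*d - 22) + m*(16*d^2 + 46*d + 4)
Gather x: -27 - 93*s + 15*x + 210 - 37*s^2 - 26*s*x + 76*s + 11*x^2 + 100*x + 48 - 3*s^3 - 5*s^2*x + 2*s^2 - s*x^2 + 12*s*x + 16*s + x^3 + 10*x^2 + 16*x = -3*s^3 - 35*s^2 - s + x^3 + x^2*(21 - s) + x*(-5*s^2 - 14*s + 131) + 231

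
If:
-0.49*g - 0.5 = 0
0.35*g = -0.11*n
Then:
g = -1.02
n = 3.25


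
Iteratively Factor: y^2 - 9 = (y + 3)*(y - 3)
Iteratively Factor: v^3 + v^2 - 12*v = (v - 3)*(v^2 + 4*v) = (v - 3)*(v + 4)*(v)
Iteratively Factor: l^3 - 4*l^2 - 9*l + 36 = (l - 4)*(l^2 - 9) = (l - 4)*(l - 3)*(l + 3)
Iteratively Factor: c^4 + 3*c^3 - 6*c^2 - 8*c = (c)*(c^3 + 3*c^2 - 6*c - 8) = c*(c + 4)*(c^2 - c - 2) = c*(c - 2)*(c + 4)*(c + 1)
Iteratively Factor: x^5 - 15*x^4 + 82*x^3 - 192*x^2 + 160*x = (x)*(x^4 - 15*x^3 + 82*x^2 - 192*x + 160) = x*(x - 5)*(x^3 - 10*x^2 + 32*x - 32) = x*(x - 5)*(x - 4)*(x^2 - 6*x + 8) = x*(x - 5)*(x - 4)^2*(x - 2)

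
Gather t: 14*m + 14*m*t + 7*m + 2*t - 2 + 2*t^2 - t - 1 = 21*m + 2*t^2 + t*(14*m + 1) - 3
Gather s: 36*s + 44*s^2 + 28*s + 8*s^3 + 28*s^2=8*s^3 + 72*s^2 + 64*s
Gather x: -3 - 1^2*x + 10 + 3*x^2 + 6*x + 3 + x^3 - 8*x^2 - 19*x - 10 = x^3 - 5*x^2 - 14*x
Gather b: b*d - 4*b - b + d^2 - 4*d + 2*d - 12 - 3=b*(d - 5) + d^2 - 2*d - 15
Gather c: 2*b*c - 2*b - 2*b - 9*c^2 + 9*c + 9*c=-4*b - 9*c^2 + c*(2*b + 18)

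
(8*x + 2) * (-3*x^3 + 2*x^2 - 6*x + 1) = -24*x^4 + 10*x^3 - 44*x^2 - 4*x + 2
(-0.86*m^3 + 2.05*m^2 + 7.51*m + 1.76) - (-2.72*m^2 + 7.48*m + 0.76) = -0.86*m^3 + 4.77*m^2 + 0.0299999999999994*m + 1.0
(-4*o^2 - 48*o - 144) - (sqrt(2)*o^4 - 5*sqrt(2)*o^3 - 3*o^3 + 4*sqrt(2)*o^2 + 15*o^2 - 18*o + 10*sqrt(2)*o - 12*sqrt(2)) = -sqrt(2)*o^4 + 3*o^3 + 5*sqrt(2)*o^3 - 19*o^2 - 4*sqrt(2)*o^2 - 30*o - 10*sqrt(2)*o - 144 + 12*sqrt(2)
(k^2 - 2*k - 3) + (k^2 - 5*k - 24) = 2*k^2 - 7*k - 27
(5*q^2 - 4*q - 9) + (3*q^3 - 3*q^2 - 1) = 3*q^3 + 2*q^2 - 4*q - 10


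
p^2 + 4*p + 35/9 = (p + 5/3)*(p + 7/3)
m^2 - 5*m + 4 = (m - 4)*(m - 1)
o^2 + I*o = o*(o + I)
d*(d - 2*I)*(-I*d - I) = -I*d^3 - 2*d^2 - I*d^2 - 2*d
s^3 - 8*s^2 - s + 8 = (s - 8)*(s - 1)*(s + 1)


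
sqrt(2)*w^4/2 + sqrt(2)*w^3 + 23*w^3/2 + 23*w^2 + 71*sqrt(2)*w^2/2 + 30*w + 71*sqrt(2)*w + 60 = (w + 2)*(w + 5*sqrt(2))*(w + 6*sqrt(2))*(sqrt(2)*w/2 + 1/2)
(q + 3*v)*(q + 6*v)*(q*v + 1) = q^3*v + 9*q^2*v^2 + q^2 + 18*q*v^3 + 9*q*v + 18*v^2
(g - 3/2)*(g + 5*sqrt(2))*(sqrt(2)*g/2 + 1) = sqrt(2)*g^3/2 - 3*sqrt(2)*g^2/4 + 6*g^2 - 9*g + 5*sqrt(2)*g - 15*sqrt(2)/2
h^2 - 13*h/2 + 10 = (h - 4)*(h - 5/2)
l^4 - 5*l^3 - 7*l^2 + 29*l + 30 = (l - 5)*(l - 3)*(l + 1)*(l + 2)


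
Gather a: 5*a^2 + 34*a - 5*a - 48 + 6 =5*a^2 + 29*a - 42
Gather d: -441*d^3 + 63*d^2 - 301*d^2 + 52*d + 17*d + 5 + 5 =-441*d^3 - 238*d^2 + 69*d + 10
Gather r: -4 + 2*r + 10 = 2*r + 6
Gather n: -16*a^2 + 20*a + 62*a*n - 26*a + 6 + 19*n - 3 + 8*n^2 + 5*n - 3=-16*a^2 - 6*a + 8*n^2 + n*(62*a + 24)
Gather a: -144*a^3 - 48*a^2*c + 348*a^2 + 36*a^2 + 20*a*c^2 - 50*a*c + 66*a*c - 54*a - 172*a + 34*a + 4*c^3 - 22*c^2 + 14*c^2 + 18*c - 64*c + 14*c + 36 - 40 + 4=-144*a^3 + a^2*(384 - 48*c) + a*(20*c^2 + 16*c - 192) + 4*c^3 - 8*c^2 - 32*c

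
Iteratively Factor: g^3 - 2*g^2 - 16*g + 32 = (g - 4)*(g^2 + 2*g - 8) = (g - 4)*(g + 4)*(g - 2)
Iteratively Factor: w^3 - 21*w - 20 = (w - 5)*(w^2 + 5*w + 4) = (w - 5)*(w + 1)*(w + 4)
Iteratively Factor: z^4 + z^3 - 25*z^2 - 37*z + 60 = (z - 1)*(z^3 + 2*z^2 - 23*z - 60) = (z - 1)*(z + 4)*(z^2 - 2*z - 15) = (z - 1)*(z + 3)*(z + 4)*(z - 5)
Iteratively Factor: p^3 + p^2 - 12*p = (p - 3)*(p^2 + 4*p) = (p - 3)*(p + 4)*(p)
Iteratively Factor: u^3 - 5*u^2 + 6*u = (u - 2)*(u^2 - 3*u) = u*(u - 2)*(u - 3)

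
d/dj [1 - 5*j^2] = -10*j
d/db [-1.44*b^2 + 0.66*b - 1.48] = 0.66 - 2.88*b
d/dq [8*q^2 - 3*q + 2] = 16*q - 3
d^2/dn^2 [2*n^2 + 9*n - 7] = 4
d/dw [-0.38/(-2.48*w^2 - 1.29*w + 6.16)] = (-1.8848*w - 0.4902)/(2.48*w^2 + 1.29*w - 6.16)^2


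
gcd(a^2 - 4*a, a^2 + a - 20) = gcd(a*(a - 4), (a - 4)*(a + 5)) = a - 4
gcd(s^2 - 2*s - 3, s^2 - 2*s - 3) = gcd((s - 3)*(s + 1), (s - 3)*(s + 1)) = s^2 - 2*s - 3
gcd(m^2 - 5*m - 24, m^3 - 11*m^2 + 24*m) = m - 8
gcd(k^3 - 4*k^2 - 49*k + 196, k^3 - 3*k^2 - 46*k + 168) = k^2 + 3*k - 28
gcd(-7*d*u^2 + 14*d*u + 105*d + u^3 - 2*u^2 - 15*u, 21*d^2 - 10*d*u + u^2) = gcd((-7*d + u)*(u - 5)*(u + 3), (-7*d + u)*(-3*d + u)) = -7*d + u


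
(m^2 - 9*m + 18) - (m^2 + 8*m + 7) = 11 - 17*m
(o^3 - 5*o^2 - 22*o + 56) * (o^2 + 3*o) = o^5 - 2*o^4 - 37*o^3 - 10*o^2 + 168*o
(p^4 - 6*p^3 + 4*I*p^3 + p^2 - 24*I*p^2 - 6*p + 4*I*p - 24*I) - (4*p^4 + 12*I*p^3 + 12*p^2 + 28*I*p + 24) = -3*p^4 - 6*p^3 - 8*I*p^3 - 11*p^2 - 24*I*p^2 - 6*p - 24*I*p - 24 - 24*I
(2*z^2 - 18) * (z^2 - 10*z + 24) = 2*z^4 - 20*z^3 + 30*z^2 + 180*z - 432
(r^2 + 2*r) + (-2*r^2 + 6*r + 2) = -r^2 + 8*r + 2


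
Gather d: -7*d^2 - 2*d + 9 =-7*d^2 - 2*d + 9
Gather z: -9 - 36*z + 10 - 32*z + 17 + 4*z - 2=16 - 64*z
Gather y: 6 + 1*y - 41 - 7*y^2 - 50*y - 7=-7*y^2 - 49*y - 42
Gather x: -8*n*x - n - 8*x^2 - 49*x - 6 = -n - 8*x^2 + x*(-8*n - 49) - 6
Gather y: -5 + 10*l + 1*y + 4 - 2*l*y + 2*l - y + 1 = -2*l*y + 12*l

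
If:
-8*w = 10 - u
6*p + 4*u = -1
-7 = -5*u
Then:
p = -11/10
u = 7/5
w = -43/40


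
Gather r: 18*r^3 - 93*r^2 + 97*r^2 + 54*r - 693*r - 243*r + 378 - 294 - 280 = 18*r^3 + 4*r^2 - 882*r - 196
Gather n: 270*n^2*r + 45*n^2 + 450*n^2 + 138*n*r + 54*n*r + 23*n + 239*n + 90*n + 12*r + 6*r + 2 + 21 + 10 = n^2*(270*r + 495) + n*(192*r + 352) + 18*r + 33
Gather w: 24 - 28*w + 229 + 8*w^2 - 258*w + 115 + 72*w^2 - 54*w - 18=80*w^2 - 340*w + 350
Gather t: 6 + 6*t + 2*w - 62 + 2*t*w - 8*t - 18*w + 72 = t*(2*w - 2) - 16*w + 16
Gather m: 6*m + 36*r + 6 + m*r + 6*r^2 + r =m*(r + 6) + 6*r^2 + 37*r + 6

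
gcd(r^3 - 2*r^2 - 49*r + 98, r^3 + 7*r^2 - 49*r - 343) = r^2 - 49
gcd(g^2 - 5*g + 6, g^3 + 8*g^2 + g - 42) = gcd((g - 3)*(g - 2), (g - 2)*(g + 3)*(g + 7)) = g - 2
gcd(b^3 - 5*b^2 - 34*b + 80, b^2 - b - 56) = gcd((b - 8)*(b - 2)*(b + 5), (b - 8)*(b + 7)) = b - 8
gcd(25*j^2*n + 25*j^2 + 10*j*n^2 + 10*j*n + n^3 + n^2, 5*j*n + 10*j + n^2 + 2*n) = 5*j + n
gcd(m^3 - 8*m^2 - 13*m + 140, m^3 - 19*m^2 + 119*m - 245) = m^2 - 12*m + 35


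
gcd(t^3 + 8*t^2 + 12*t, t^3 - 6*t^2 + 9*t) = t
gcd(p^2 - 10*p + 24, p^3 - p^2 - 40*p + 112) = p - 4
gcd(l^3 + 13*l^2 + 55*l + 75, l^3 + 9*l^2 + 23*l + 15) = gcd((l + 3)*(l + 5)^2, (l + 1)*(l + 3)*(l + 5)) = l^2 + 8*l + 15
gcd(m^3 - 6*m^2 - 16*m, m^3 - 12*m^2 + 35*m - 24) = m - 8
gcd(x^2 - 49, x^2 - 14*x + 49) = x - 7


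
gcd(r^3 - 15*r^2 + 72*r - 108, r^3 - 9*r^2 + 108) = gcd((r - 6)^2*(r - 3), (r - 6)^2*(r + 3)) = r^2 - 12*r + 36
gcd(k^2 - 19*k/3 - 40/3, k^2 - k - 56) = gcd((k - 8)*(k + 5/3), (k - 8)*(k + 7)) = k - 8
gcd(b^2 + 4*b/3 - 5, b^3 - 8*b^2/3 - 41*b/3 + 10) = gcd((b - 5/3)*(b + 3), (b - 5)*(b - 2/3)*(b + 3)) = b + 3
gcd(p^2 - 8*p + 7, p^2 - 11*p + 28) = p - 7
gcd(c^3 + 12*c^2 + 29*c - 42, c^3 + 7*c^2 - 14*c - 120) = c + 6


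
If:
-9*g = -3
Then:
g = 1/3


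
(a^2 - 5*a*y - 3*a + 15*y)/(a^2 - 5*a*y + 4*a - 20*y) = (a - 3)/(a + 4)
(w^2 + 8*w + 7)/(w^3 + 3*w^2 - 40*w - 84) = (w + 1)/(w^2 - 4*w - 12)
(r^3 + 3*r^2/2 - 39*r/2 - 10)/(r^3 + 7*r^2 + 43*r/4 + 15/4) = 2*(r - 4)/(2*r + 3)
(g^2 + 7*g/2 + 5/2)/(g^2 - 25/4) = 2*(g + 1)/(2*g - 5)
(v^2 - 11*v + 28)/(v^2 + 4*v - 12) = (v^2 - 11*v + 28)/(v^2 + 4*v - 12)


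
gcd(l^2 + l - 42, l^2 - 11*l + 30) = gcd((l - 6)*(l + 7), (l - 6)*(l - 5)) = l - 6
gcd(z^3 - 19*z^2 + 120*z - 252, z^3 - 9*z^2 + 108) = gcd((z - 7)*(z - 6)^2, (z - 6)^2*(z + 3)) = z^2 - 12*z + 36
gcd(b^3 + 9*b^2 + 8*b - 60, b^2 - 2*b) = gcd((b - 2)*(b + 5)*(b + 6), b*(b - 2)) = b - 2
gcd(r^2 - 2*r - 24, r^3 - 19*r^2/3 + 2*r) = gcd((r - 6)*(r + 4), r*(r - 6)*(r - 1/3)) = r - 6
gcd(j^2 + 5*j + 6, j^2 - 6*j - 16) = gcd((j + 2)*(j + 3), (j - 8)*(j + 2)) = j + 2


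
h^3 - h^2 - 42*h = h*(h - 7)*(h + 6)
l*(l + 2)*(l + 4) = l^3 + 6*l^2 + 8*l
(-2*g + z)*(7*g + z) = -14*g^2 + 5*g*z + z^2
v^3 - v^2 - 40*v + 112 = (v - 4)^2*(v + 7)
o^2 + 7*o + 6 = (o + 1)*(o + 6)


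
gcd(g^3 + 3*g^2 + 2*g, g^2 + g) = g^2 + g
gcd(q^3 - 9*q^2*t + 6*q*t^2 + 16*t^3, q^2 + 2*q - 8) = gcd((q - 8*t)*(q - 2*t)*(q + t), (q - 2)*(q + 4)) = 1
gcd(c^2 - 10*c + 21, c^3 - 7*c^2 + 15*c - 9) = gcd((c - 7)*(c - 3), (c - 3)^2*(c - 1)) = c - 3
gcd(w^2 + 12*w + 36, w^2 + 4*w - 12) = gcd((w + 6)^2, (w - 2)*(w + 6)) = w + 6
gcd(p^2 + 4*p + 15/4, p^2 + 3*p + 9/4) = p + 3/2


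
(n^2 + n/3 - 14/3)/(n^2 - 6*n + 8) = (n + 7/3)/(n - 4)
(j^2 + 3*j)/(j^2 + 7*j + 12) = j/(j + 4)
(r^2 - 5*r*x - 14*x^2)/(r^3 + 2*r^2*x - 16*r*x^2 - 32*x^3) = (-r + 7*x)/(-r^2 + 16*x^2)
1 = 1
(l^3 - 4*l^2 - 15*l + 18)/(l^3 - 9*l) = (l^2 - 7*l + 6)/(l*(l - 3))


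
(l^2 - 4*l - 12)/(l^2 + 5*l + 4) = (l^2 - 4*l - 12)/(l^2 + 5*l + 4)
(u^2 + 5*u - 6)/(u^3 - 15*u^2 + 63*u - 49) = (u + 6)/(u^2 - 14*u + 49)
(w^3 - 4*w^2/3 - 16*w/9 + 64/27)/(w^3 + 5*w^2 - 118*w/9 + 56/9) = (9*w^2 - 16)/(3*(3*w^2 + 19*w - 14))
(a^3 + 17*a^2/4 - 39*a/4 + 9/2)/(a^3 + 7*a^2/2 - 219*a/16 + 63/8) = 4*(a - 1)/(4*a - 7)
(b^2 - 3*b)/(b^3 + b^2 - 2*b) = (b - 3)/(b^2 + b - 2)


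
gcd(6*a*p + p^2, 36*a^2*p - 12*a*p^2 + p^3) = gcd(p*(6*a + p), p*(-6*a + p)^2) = p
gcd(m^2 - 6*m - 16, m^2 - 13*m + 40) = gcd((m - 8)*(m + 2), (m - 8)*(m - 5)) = m - 8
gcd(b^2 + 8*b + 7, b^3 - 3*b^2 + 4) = b + 1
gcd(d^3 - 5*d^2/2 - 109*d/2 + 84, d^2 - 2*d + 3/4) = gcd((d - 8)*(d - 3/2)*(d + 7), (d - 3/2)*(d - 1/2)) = d - 3/2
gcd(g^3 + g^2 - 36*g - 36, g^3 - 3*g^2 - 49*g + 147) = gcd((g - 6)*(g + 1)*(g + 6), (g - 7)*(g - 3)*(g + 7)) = 1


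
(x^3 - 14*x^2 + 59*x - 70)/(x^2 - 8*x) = (x^3 - 14*x^2 + 59*x - 70)/(x*(x - 8))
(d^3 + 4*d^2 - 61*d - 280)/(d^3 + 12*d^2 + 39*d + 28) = (d^2 - 3*d - 40)/(d^2 + 5*d + 4)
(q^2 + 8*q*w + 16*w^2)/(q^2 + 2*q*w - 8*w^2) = (q + 4*w)/(q - 2*w)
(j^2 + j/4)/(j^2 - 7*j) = (j + 1/4)/(j - 7)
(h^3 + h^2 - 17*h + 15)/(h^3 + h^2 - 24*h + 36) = (h^2 + 4*h - 5)/(h^2 + 4*h - 12)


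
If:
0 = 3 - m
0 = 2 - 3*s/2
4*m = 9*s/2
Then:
No Solution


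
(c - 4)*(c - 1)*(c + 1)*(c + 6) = c^4 + 2*c^3 - 25*c^2 - 2*c + 24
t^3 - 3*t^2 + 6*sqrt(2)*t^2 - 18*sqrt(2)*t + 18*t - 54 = (t - 3)*(t + 3*sqrt(2))^2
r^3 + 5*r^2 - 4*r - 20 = (r - 2)*(r + 2)*(r + 5)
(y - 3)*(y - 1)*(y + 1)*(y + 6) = y^4 + 3*y^3 - 19*y^2 - 3*y + 18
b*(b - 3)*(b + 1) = b^3 - 2*b^2 - 3*b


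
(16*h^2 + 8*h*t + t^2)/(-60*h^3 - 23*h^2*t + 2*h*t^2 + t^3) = (4*h + t)/(-15*h^2 - 2*h*t + t^2)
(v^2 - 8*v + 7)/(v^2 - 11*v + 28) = (v - 1)/(v - 4)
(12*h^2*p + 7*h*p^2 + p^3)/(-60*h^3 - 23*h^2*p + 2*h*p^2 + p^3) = p/(-5*h + p)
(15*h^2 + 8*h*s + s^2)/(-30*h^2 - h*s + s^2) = (3*h + s)/(-6*h + s)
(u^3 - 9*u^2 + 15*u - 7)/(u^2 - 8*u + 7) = u - 1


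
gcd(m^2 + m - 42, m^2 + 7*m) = m + 7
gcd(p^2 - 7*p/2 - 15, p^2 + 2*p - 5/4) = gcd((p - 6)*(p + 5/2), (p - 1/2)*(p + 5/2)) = p + 5/2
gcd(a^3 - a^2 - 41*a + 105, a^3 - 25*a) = a - 5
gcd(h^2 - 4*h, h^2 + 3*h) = h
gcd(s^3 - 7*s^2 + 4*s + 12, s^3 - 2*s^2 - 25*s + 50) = s - 2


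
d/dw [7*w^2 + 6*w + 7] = 14*w + 6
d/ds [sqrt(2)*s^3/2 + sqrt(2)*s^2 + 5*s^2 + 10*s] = 3*sqrt(2)*s^2/2 + 2*sqrt(2)*s + 10*s + 10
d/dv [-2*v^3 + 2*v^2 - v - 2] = -6*v^2 + 4*v - 1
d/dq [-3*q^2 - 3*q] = -6*q - 3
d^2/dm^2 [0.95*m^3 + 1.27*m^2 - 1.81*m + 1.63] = 5.7*m + 2.54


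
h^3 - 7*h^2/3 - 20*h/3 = h*(h - 4)*(h + 5/3)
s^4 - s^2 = s^2*(s - 1)*(s + 1)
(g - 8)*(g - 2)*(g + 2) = g^3 - 8*g^2 - 4*g + 32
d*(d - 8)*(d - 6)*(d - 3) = d^4 - 17*d^3 + 90*d^2 - 144*d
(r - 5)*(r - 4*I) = r^2 - 5*r - 4*I*r + 20*I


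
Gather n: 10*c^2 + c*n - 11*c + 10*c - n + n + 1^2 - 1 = 10*c^2 + c*n - c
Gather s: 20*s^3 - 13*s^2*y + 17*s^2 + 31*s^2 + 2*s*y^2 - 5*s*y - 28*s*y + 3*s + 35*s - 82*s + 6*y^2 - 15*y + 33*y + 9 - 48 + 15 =20*s^3 + s^2*(48 - 13*y) + s*(2*y^2 - 33*y - 44) + 6*y^2 + 18*y - 24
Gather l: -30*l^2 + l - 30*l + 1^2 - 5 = -30*l^2 - 29*l - 4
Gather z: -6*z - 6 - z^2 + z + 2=-z^2 - 5*z - 4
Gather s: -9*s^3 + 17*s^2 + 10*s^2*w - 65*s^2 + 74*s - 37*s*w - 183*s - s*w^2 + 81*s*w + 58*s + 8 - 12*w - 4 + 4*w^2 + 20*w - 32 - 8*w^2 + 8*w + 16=-9*s^3 + s^2*(10*w - 48) + s*(-w^2 + 44*w - 51) - 4*w^2 + 16*w - 12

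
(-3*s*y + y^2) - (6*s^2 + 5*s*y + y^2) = -6*s^2 - 8*s*y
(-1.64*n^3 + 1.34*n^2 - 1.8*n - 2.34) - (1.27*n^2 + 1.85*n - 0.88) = -1.64*n^3 + 0.0700000000000001*n^2 - 3.65*n - 1.46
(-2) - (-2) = 0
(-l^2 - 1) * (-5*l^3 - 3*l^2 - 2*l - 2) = 5*l^5 + 3*l^4 + 7*l^3 + 5*l^2 + 2*l + 2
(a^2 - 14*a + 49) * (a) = a^3 - 14*a^2 + 49*a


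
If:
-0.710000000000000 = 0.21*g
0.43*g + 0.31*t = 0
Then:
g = -3.38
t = 4.69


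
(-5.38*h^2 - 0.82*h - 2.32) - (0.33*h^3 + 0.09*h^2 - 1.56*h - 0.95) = -0.33*h^3 - 5.47*h^2 + 0.74*h - 1.37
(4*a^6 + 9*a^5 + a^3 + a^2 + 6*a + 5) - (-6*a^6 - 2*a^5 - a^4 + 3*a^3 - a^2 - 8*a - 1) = 10*a^6 + 11*a^5 + a^4 - 2*a^3 + 2*a^2 + 14*a + 6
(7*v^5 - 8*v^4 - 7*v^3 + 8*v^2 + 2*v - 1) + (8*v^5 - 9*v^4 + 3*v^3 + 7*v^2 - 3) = 15*v^5 - 17*v^4 - 4*v^3 + 15*v^2 + 2*v - 4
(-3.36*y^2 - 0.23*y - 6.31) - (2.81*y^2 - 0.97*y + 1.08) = -6.17*y^2 + 0.74*y - 7.39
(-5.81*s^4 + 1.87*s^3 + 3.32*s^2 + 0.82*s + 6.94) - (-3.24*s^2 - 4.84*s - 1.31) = -5.81*s^4 + 1.87*s^3 + 6.56*s^2 + 5.66*s + 8.25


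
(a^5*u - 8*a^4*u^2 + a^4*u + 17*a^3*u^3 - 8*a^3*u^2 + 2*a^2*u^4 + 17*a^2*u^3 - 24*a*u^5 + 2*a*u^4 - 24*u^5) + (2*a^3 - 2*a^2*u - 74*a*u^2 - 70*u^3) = a^5*u - 8*a^4*u^2 + a^4*u + 17*a^3*u^3 - 8*a^3*u^2 + 2*a^3 + 2*a^2*u^4 + 17*a^2*u^3 - 2*a^2*u - 24*a*u^5 + 2*a*u^4 - 74*a*u^2 - 24*u^5 - 70*u^3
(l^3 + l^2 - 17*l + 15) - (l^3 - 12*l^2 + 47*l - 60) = 13*l^2 - 64*l + 75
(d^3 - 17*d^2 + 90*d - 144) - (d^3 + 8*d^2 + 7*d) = -25*d^2 + 83*d - 144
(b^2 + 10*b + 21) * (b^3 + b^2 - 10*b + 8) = b^5 + 11*b^4 + 21*b^3 - 71*b^2 - 130*b + 168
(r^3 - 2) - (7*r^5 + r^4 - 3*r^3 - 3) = -7*r^5 - r^4 + 4*r^3 + 1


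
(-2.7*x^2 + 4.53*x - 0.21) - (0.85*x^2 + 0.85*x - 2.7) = -3.55*x^2 + 3.68*x + 2.49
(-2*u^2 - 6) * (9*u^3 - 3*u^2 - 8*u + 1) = -18*u^5 + 6*u^4 - 38*u^3 + 16*u^2 + 48*u - 6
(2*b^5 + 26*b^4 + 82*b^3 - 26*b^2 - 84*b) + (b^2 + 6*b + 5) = 2*b^5 + 26*b^4 + 82*b^3 - 25*b^2 - 78*b + 5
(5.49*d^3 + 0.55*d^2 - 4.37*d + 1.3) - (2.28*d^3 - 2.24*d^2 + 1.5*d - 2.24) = 3.21*d^3 + 2.79*d^2 - 5.87*d + 3.54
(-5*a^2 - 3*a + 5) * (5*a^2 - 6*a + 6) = -25*a^4 + 15*a^3 + 13*a^2 - 48*a + 30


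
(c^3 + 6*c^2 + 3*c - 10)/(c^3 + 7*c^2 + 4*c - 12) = (c + 5)/(c + 6)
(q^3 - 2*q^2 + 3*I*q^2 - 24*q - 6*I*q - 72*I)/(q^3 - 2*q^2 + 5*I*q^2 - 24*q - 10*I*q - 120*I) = (q + 3*I)/(q + 5*I)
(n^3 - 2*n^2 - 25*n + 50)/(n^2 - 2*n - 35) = (n^2 - 7*n + 10)/(n - 7)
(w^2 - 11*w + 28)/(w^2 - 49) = (w - 4)/(w + 7)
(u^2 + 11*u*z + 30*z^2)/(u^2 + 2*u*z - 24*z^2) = (-u - 5*z)/(-u + 4*z)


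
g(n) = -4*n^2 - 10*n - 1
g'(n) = -8*n - 10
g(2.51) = -51.30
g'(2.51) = -30.08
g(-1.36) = 5.20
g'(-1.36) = 0.88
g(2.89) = -63.31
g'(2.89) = -33.12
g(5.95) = -202.11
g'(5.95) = -57.60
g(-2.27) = 1.09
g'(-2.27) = 8.16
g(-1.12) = 5.18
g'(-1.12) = -1.04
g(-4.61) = -39.91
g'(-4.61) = 26.88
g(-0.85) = 4.61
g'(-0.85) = -3.20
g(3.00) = -67.00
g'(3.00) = -34.00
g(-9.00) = -235.00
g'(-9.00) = 62.00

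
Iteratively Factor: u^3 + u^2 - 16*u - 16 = (u - 4)*(u^2 + 5*u + 4) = (u - 4)*(u + 1)*(u + 4)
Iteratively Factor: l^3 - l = (l)*(l^2 - 1) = l*(l + 1)*(l - 1)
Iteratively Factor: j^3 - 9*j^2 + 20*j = (j - 5)*(j^2 - 4*j) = (j - 5)*(j - 4)*(j)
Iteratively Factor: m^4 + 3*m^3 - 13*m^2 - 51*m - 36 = (m + 3)*(m^3 - 13*m - 12) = (m - 4)*(m + 3)*(m^2 + 4*m + 3) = (m - 4)*(m + 3)^2*(m + 1)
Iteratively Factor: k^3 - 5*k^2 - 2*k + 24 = (k + 2)*(k^2 - 7*k + 12) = (k - 4)*(k + 2)*(k - 3)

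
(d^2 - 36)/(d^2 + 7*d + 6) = (d - 6)/(d + 1)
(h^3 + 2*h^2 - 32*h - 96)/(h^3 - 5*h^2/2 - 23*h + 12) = 2*(h + 4)/(2*h - 1)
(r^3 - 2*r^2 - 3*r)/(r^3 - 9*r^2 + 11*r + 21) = r/(r - 7)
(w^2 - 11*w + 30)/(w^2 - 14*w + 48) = (w - 5)/(w - 8)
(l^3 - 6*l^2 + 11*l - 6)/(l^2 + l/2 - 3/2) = 2*(l^2 - 5*l + 6)/(2*l + 3)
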